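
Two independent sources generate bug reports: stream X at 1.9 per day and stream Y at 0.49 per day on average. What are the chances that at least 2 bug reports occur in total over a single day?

Independent Poisson processes superpose: combined rate λ = 1.9 + 0.49 = 2.39 per day.
So μ = 2.39.
P(N ≥ 2) = 1 − P(N ≤ 1) ≈ 0.6894.

0.6894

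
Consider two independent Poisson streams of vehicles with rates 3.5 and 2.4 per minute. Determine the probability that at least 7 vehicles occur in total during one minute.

0.3776

Independent Poisson processes superpose: combined rate λ = 3.5 + 2.4 = 5.9 per minute.
So μ = 5.9.
P(N ≥ 7) = 1 − P(N ≤ 6) ≈ 0.3776.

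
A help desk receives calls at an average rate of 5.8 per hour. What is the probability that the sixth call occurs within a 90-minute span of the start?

Over the interval, μ = 5.8 × 1.5 = 8.7 (a 90-minute span = 1.5 hours).
The sixth arrival falls in the interval iff at least 6 events occur there: P(S_6 ≤ t) = P(N ≥ 6) = 1 − P(N ≤ 5) ≈ 0.8648.

0.8648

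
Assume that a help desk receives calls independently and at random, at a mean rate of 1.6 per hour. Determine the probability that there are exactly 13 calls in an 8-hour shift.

0.1098

Over the interval, μ = 1.6 × 8 = 12.8 (an 8-hour shift = 8 hours).
P(N = 13) = e^(−μ) μ^13/13! = e^(−12.8) · 12.8^13/6227020800 ≈ 0.1098.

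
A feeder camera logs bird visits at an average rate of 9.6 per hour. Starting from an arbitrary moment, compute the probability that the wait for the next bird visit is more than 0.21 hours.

The wait for the next event is exponential with rate λ = 9.6 per hour.
P(T > 0.21) = e^(−λt) = e^(−9.6 × 0.21) = e^(−2.016) ≈ 0.1332.

0.1332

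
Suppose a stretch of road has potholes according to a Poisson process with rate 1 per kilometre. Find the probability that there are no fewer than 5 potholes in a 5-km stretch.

Over the interval, μ = 1 × 5 = 5 (a 5-km stretch = 5 kilometres).
P(N ≥ 5) = 1 − P(N ≤ 4) = 1 − Σ_{j=0}^{4} e^(−μ) μ^j/j! ≈ 0.5595.

0.5595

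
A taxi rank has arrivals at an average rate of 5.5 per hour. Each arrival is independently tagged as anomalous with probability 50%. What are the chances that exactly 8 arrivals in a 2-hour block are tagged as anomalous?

0.0849

Thinning: the arrivals that are tagged as anomalous themselves form a Poisson process with rate 0.5 × 5.5 = 2.75 per hour.
Over the interval, μ = 2.75 × 2 = 5.5 (a 2-hour block = 2 hours).
P(N = 8) = e^(−5.5) · 5.5^8/8! ≈ 0.0849.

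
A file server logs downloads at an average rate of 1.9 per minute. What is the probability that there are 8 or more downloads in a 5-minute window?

Over the interval, μ = 1.9 × 5 = 9.5 (a 5-minute window = 5 minutes).
P(N ≥ 8) = 1 − P(N ≤ 7) = 1 − Σ_{j=0}^{7} e^(−μ) μ^j/j! ≈ 0.7313.

0.7313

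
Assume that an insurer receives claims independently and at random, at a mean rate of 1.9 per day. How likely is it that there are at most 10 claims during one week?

0.2268

Over the interval, μ = 1.9 × 7 = 13.3 (a week = 7 days).
P(N ≤ 10) = Σ_{j=0}^{10} e^(−μ) μ^j/j! ≈ 0.2268.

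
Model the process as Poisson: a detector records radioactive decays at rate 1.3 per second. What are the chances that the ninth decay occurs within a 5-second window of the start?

0.2084

Over the interval, μ = 1.3 × 5 = 6.5 (a 5-second window = 5 seconds).
The ninth arrival falls in the interval iff at least 9 events occur there: P(S_9 ≤ t) = P(N ≥ 9) = 1 − P(N ≤ 8) ≈ 0.2084.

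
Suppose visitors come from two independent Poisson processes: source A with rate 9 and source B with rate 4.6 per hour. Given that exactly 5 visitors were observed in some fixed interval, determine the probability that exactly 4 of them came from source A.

0.3243

Given the total, each event is independently from source A with probability p = λ_A/(λ_A+λ_B) = 9/13.6 ≈ 0.6618.
So K ~ Binomial(5, 9/13.6): P(K = 4) = C(5,4) · (9/13.6)^4 · (4.6/13.6)^1 ≈ 0.3243.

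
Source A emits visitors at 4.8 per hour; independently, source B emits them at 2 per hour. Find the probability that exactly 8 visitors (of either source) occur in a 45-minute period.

Independent Poisson processes superpose: combined rate λ = 4.8 + 2 = 6.8 per hour.
Over the interval, μ = 6.8 × 0.75 = 5.1 (a 45-minute period = 0.75 hours).
P(N = 8) = e^(−5.1) · 5.1^8/8! ≈ 0.0692.

0.0692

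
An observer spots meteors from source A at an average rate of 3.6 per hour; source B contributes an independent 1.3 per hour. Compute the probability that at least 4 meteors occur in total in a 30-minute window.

Independent Poisson processes superpose: combined rate λ = 3.6 + 1.3 = 4.9 per hour.
Over the interval, μ = 4.9 × 0.5 = 2.45 (a 30-minute window = 0.5 hours).
P(N ≥ 4) = 1 − P(N ≤ 3) ≈ 0.2318.

0.2318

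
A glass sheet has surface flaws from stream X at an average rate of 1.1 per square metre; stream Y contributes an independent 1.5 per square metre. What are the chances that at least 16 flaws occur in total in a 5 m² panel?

0.2364

Independent Poisson processes superpose: combined rate λ = 1.1 + 1.5 = 2.6 per square metre.
Over the interval, μ = 2.6 × 5 = 13 (a 5 m² panel = 5 square metres).
P(N ≥ 16) = 1 − P(N ≤ 15) ≈ 0.2364.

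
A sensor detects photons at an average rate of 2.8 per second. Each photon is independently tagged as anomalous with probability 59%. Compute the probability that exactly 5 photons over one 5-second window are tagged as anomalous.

0.0829

Thinning: the photons that are tagged as anomalous themselves form a Poisson process with rate 0.59 × 2.8 = 1.652 per second.
Over the interval, μ = 1.652 × 5 = 8.26 (a 5-second window = 5 seconds).
P(N = 5) = e^(−8.26) · 8.26^5/5! ≈ 0.0829.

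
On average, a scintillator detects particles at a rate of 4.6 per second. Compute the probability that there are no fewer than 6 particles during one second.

With mean μ = 4.6 per second,
P(N ≥ 6) = 1 − P(N ≤ 5) = 1 − Σ_{j=0}^{5} e^(−μ) μ^j/j! ≈ 0.3142.

0.3142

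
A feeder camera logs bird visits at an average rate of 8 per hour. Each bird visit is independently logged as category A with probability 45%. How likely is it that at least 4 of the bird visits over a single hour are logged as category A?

Thinning: the bird visits that are logged as category A themselves form a Poisson process with rate 0.45 × 8 = 3.6 per hour.
So μ = 3.6.
P(N ≥ 4) = 1 − P(N ≤ 3) ≈ 0.4848.

0.4848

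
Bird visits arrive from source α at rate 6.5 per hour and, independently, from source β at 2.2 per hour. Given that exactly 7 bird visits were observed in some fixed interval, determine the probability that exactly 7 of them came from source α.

0.1299

Given the total, each event is independently from source α with probability p = λ_α/(λ_α+λ_β) = 6.5/8.7 ≈ 0.7471.
So K ~ Binomial(7, 6.5/8.7): P(K = 7) = C(7,7) · (6.5/8.7)^7 · (2.2/8.7)^0 ≈ 0.1299.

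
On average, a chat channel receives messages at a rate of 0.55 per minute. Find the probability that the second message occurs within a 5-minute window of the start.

0.7603

Over the interval, μ = 0.55 × 5 = 2.75 (a 5-minute window = 5 minutes).
The second arrival falls in the interval iff at least 2 events occur there: P(S_2 ≤ t) = P(N ≥ 2) = 1 − P(N ≤ 1) ≈ 0.7603.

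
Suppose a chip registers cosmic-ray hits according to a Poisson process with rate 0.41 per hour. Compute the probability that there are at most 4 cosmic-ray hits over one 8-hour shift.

0.7662

Over the interval, μ = 0.41 × 8 = 3.28 (an 8-hour shift = 8 hours).
P(N ≤ 4) = Σ_{j=0}^{4} e^(−μ) μ^j/j! ≈ 0.7662.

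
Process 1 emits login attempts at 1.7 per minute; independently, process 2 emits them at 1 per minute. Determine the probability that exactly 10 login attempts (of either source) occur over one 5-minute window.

0.0760

Independent Poisson processes superpose: combined rate λ = 1.7 + 1 = 2.7 per minute.
Over the interval, μ = 2.7 × 5 = 13.5 (a 5-minute window = 5 minutes).
P(N = 10) = e^(−13.5) · 13.5^10/10! ≈ 0.0760.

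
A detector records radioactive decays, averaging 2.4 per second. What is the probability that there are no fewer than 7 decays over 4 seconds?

Over the interval, μ = 2.4 × 4 = 9.6 (4 seconds).
P(N ≥ 7) = 1 − P(N ≤ 6) = 1 − Σ_{j=0}^{6} e^(−μ) μ^j/j! ≈ 0.8426.

0.8426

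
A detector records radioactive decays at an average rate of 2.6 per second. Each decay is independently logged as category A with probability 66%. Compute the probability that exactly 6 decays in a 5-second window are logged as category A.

Thinning: the decays that are logged as category A themselves form a Poisson process with rate 0.66 × 2.6 = 1.716 per second.
Over the interval, μ = 1.716 × 5 = 8.58 (a 5-second window = 5 seconds).
P(N = 6) = e^(−8.58) · 8.58^6/6! ≈ 0.1041.

0.1041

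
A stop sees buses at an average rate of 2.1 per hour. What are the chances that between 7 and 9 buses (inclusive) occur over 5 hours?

0.2955

Over the interval, μ = 2.1 × 5 = 10.5 (5 hours).
P(7 ≤ N ≤ 9) = Σ_{j=7}^{9} e^(−10.5) · 10.5^j/j! ≈ 0.2955.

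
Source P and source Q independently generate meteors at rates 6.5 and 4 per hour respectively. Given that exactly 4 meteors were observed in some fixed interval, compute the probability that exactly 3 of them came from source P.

0.3615

Given the total, each event is independently from source P with probability p = λ_P/(λ_P+λ_Q) = 6.5/10.5 ≈ 0.6190.
So K ~ Binomial(4, 6.5/10.5): P(K = 3) = C(4,3) · (6.5/10.5)^3 · (4/10.5)^1 ≈ 0.3615.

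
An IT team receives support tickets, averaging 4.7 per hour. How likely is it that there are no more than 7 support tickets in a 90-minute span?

Over the interval, μ = 4.7 × 1.5 = 7.05 (a 90-minute span = 1.5 hours).
P(N ≤ 7) = Σ_{j=0}^{7} e^(−μ) μ^j/j! ≈ 0.5913.

0.5913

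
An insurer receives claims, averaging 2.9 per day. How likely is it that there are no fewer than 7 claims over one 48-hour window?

0.3616

Over the interval, μ = 2.9 × 2 = 5.8 (a 48-hour window = 2 days).
P(N ≥ 7) = 1 − P(N ≤ 6) = 1 − Σ_{j=0}^{6} e^(−μ) μ^j/j! ≈ 0.3616.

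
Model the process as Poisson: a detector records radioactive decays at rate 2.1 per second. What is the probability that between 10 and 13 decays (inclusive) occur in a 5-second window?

0.4282

Over the interval, μ = 2.1 × 5 = 10.5 (a 5-second window = 5 seconds).
P(10 ≤ N ≤ 13) = Σ_{j=10}^{13} e^(−10.5) · 10.5^j/j! ≈ 0.4282.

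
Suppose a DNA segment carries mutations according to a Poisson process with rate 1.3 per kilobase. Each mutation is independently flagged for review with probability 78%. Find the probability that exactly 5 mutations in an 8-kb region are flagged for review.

Thinning: the mutations that are flagged for review themselves form a Poisson process with rate 0.78 × 1.3 = 1.014 per kilobase.
Over the interval, μ = 1.014 × 8 = 8.112 (an 8-kb region = 8 kilobases).
P(N = 5) = e^(−8.112) · 8.112^5/5! ≈ 0.0878.

0.0878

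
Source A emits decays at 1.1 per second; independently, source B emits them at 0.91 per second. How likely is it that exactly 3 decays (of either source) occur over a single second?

Independent Poisson processes superpose: combined rate λ = 1.1 + 0.91 = 2.01 per second.
So μ = 2.01.
P(N = 3) = e^(−2.01) · 2.01^3/3! ≈ 0.1813.

0.1813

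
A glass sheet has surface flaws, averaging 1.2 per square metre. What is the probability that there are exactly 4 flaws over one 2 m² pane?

Over the interval, μ = 1.2 × 2 = 2.4 (a 2 m² pane = 2 square metres).
P(N = 4) = e^(−μ) μ^4/4! = e^(−2.4) · 2.4^4/24 ≈ 0.1254.

0.1254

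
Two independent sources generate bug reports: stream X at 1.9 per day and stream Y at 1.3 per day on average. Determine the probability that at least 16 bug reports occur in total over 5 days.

Independent Poisson processes superpose: combined rate λ = 1.9 + 1.3 = 3.2 per day.
Over the interval, μ = 3.2 × 5 = 16 (5 days).
P(N ≥ 16) = 1 − P(N ≤ 15) ≈ 0.5333.

0.5333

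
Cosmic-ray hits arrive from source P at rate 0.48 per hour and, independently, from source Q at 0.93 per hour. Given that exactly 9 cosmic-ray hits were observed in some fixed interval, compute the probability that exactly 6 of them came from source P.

0.0375

Given the total, each event is independently from source P with probability p = λ_P/(λ_P+λ_Q) = 0.48/1.41 ≈ 0.3404.
So K ~ Binomial(9, 0.48/1.41): P(K = 6) = C(9,6) · (0.48/1.41)^6 · (0.93/1.41)^3 ≈ 0.0375.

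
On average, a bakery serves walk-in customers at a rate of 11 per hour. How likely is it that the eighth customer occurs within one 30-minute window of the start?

0.1905

Over the interval, μ = 11 × 0.5 = 5.5 (a 30-minute window = 0.5 hours).
The eighth arrival falls in the interval iff at least 8 events occur there: P(S_8 ≤ t) = P(N ≥ 8) = 1 − P(N ≤ 7) ≈ 0.1905.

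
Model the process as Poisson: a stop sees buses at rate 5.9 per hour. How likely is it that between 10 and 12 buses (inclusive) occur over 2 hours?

Over the interval, μ = 5.9 × 2 = 11.8 (2 hours).
P(10 ≤ N ≤ 12) = Σ_{j=10}^{12} e^(−11.8) · 11.8^j/j! ≈ 0.3385.

0.3385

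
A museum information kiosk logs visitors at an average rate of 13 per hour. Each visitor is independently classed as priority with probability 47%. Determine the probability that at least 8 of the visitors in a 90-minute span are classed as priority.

Thinning: the visitors that are classed as priority themselves form a Poisson process with rate 0.47 × 13 = 6.11 per hour.
Over the interval, μ = 6.11 × 1.5 = 9.165 (a 90-minute span = 1.5 hours).
P(N ≥ 8) = 1 − P(N ≤ 7) ≈ 0.6951.

0.6951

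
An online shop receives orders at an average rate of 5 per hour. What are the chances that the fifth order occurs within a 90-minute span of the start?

0.8679

Over the interval, μ = 5 × 1.5 = 7.5 (a 90-minute span = 1.5 hours).
The fifth arrival falls in the interval iff at least 5 events occur there: P(S_5 ≤ t) = P(N ≥ 5) = 1 − P(N ≤ 4) ≈ 0.8679.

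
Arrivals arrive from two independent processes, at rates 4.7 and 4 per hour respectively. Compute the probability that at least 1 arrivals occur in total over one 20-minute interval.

0.9450

Independent Poisson processes superpose: combined rate λ = 4.7 + 4 = 8.7 per hour.
Over the interval, μ = 8.7 × 1/3 = 2.9 (a 20-minute interval = 1/3 hours).
P(N ≥ 1) = 1 − P(N ≤ 0) ≈ 0.9450.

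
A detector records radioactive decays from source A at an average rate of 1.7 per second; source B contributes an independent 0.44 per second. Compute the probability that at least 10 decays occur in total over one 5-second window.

0.6261

Independent Poisson processes superpose: combined rate λ = 1.7 + 0.44 = 2.14 per second.
Over the interval, μ = 2.14 × 5 = 10.7 (a 5-second window = 5 seconds).
P(N ≥ 10) = 1 − P(N ≤ 9) ≈ 0.6261.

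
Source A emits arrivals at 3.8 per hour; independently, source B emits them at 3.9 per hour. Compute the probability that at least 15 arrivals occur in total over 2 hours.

0.5747

Independent Poisson processes superpose: combined rate λ = 3.8 + 3.9 = 7.7 per hour.
Over the interval, μ = 7.7 × 2 = 15.4 (2 hours).
P(N ≥ 15) = 1 − P(N ≤ 14) ≈ 0.5747.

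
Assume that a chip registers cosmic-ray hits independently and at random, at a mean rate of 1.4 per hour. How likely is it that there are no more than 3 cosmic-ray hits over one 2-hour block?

0.6919

Over the interval, μ = 1.4 × 2 = 2.8 (a 2-hour block = 2 hours).
P(N ≤ 3) = Σ_{j=0}^{3} e^(−μ) μ^j/j! ≈ 0.6919.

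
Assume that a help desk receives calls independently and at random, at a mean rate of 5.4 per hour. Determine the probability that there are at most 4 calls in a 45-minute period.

0.6191

Over the interval, μ = 5.4 × 0.75 = 4.05 (a 45-minute period = 0.75 hours).
P(N ≤ 4) = Σ_{j=0}^{4} e^(−μ) μ^j/j! ≈ 0.6191.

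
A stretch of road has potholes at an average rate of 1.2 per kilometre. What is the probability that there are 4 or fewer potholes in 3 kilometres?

0.7064

Over the interval, μ = 1.2 × 3 = 3.6 (3 kilometres).
P(N ≤ 4) = Σ_{j=0}^{4} e^(−μ) μ^j/j! ≈ 0.7064.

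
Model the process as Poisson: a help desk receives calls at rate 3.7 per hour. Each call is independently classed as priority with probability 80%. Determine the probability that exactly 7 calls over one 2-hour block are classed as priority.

0.1358

Thinning: the calls that are classed as priority themselves form a Poisson process with rate 0.8 × 3.7 = 2.96 per hour.
Over the interval, μ = 2.96 × 2 = 5.92 (a 2-hour block = 2 hours).
P(N = 7) = e^(−5.92) · 5.92^7/7! ≈ 0.1358.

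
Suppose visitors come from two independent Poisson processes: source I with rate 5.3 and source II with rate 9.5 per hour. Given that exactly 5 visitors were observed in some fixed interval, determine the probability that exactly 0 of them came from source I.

Given the total, each event is independently from source I with probability p = λ_I/(λ_I+λ_II) = 5.3/14.8 ≈ 0.3581.
So K ~ Binomial(5, 5.3/14.8): P(K = 0) = C(5,0) · (5.3/14.8)^0 · (9.5/14.8)^5 ≈ 0.1090.

0.1090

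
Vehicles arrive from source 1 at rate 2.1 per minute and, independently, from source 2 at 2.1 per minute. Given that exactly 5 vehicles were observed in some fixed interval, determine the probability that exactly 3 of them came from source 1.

Given the total, each event is independently from source 1 with probability p = λ_1/(λ_1+λ_2) = 2.1/4.2 = 0.5000.
So K ~ Binomial(5, 2.1/4.2): P(K = 3) = C(5,3) · (2.1/4.2)^3 · (2.1/4.2)^2 ≈ 0.3125.

0.3125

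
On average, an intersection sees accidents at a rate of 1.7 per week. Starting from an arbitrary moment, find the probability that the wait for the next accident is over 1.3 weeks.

The wait for the next event is exponential with rate λ = 1.7 per week.
P(T > 1.3) = e^(−λt) = e^(−1.7 × 1.3) = e^(−2.21) ≈ 0.1097.

0.1097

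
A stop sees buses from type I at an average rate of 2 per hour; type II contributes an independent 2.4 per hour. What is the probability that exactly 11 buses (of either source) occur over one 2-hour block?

Independent Poisson processes superpose: combined rate λ = 2 + 2.4 = 4.4 per hour.
Over the interval, μ = 4.4 × 2 = 8.8 (a 2-hour block = 2 hours).
P(N = 11) = e^(−8.8) · 8.8^11/11! ≈ 0.0925.

0.0925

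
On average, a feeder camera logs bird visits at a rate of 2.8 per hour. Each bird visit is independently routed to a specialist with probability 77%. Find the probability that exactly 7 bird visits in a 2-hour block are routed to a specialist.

0.0737

Thinning: the bird visits that are routed to a specialist themselves form a Poisson process with rate 0.77 × 2.8 = 2.156 per hour.
Over the interval, μ = 2.156 × 2 = 4.312 (a 2-hour block = 2 hours).
P(N = 7) = e^(−4.312) · 4.312^7/7! ≈ 0.0737.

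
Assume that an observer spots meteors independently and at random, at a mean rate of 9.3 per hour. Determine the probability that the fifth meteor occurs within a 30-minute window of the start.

0.4961

Over the interval, μ = 9.3 × 0.5 = 4.65 (a 30-minute window = 0.5 hours).
The fifth arrival falls in the interval iff at least 5 events occur there: P(S_5 ≤ t) = P(N ≥ 5) = 1 − P(N ≤ 4) ≈ 0.4961.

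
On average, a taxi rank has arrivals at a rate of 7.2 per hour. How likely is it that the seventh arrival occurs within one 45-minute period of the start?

0.2983

Over the interval, μ = 7.2 × 0.75 = 5.4 (a 45-minute period = 0.75 hours).
The seventh arrival falls in the interval iff at least 7 events occur there: P(S_7 ≤ t) = P(N ≥ 7) = 1 − P(N ≤ 6) ≈ 0.2983.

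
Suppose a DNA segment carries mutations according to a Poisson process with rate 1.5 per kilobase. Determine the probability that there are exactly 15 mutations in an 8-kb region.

0.0724

Over the interval, μ = 1.5 × 8 = 12 (an 8-kb region = 8 kilobases).
P(N = 15) = e^(−μ) μ^15/15! = e^(−12) · 12^15/1307674368000 ≈ 0.0724.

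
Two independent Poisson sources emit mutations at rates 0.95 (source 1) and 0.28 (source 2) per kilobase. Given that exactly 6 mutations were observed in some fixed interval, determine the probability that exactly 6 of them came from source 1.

Given the total, each event is independently from source 1 with probability p = λ_1/(λ_1+λ_2) = 0.95/1.23 ≈ 0.7724.
So K ~ Binomial(6, 0.95/1.23): P(K = 6) = C(6,6) · (0.95/1.23)^6 · (0.28/1.23)^0 ≈ 0.2123.

0.2123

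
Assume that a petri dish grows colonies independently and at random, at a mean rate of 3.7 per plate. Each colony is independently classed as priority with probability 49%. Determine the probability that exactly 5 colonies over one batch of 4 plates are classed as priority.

Thinning: the colonies that are classed as priority themselves form a Poisson process with rate 0.49 × 3.7 = 1.813 per plate.
Over the interval, μ = 1.813 × 4 = 7.252 (a batch of 4 plates = 4 plates).
P(N = 5) = e^(−7.252) · 7.252^5/5! ≈ 0.1185.

0.1185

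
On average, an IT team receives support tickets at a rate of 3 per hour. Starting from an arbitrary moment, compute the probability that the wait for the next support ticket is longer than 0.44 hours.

The wait for the next event is exponential with rate λ = 3 per hour.
P(T > 0.44) = e^(−λt) = e^(−3 × 0.44) = e^(−1.32) ≈ 0.2671.

0.2671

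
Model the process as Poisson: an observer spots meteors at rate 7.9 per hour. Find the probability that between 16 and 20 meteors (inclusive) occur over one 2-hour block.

Over the interval, μ = 7.9 × 2 = 15.8 (a 2-hour block = 2 hours).
P(16 ≤ N ≤ 20) = Σ_{j=16}^{20} e^(−15.8) · 15.8^j/j! ≈ 0.3924.

0.3924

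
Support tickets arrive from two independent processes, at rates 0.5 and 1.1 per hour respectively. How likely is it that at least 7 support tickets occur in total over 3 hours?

Independent Poisson processes superpose: combined rate λ = 0.5 + 1.1 = 1.6 per hour.
Over the interval, μ = 1.6 × 3 = 4.8 (3 hours).
P(N ≥ 7) = 1 − P(N ≤ 6) ≈ 0.2092.

0.2092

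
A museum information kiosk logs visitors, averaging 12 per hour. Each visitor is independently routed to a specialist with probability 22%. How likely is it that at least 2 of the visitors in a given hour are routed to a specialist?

Thinning: the visitors that are routed to a specialist themselves form a Poisson process with rate 0.22 × 12 = 2.64 per hour.
So μ = 2.64.
P(N ≥ 2) = 1 − P(N ≤ 1) ≈ 0.7402.

0.7402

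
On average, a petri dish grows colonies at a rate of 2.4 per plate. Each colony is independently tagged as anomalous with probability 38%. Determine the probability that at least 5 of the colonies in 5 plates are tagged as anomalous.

Thinning: the colonies that are tagged as anomalous themselves form a Poisson process with rate 0.38 × 2.4 = 0.912 per plate.
Over the interval, μ = 0.912 × 5 = 4.56 (5 plates).
P(N ≥ 5) = 1 − P(N ≤ 4) ≈ 0.4792.

0.4792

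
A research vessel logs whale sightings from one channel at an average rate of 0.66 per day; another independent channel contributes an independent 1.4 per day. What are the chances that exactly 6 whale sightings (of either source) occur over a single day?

0.0135

Independent Poisson processes superpose: combined rate λ = 0.66 + 1.4 = 2.06 per day.
So μ = 2.06.
P(N = 6) = e^(−2.06) · 2.06^6/6! ≈ 0.0135.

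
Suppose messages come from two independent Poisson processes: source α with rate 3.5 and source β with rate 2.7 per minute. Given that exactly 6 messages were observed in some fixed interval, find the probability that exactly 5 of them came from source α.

Given the total, each event is independently from source α with probability p = λ_α/(λ_α+λ_β) = 3.5/6.2 ≈ 0.5645.
So K ~ Binomial(6, 3.5/6.2): P(K = 5) = C(6,5) · (3.5/6.2)^5 · (2.7/6.2)^1 ≈ 0.1498.

0.1498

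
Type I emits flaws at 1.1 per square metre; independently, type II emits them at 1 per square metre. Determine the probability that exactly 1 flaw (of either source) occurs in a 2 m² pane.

0.0630

Independent Poisson processes superpose: combined rate λ = 1.1 + 1 = 2.1 per square metre.
Over the interval, μ = 2.1 × 2 = 4.2 (a 2 m² pane = 2 square metres).
P(N = 1) = e^(−4.2) · 4.2^1/1! ≈ 0.0630.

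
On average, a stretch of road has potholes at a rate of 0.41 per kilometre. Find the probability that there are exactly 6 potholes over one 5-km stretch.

Over the interval, μ = 0.41 × 5 = 2.05 (a 5-km stretch = 5 kilometres).
P(N = 6) = e^(−μ) μ^6/6! = e^(−2.05) · 2.05^6/720 ≈ 0.0133.

0.0133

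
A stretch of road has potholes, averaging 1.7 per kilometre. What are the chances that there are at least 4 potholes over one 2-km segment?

Over the interval, μ = 1.7 × 2 = 3.4 (a 2-km segment = 2 kilometres).
P(N ≥ 4) = 1 − P(N ≤ 3) = 1 − Σ_{j=0}^{3} e^(−μ) μ^j/j! ≈ 0.4416.

0.4416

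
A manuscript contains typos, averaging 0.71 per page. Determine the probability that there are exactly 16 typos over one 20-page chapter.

Over the interval, μ = 0.71 × 20 = 14.2 (a 20-page chapter = 20 pages).
P(N = 16) = e^(−μ) μ^16/16! = e^(−14.2) · 14.2^16/20922789888000 ≈ 0.0889.

0.0889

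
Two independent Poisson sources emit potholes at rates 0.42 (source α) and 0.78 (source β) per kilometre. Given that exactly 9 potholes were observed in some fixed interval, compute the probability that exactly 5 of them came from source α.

0.1181

Given the total, each event is independently from source α with probability p = λ_α/(λ_α+λ_β) = 0.42/1.2 = 0.3500.
So K ~ Binomial(9, 0.42/1.2): P(K = 5) = C(9,5) · (0.42/1.2)^5 · (0.78/1.2)^4 ≈ 0.1181.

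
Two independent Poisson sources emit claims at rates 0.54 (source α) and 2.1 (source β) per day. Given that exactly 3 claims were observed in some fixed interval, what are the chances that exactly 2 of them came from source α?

Given the total, each event is independently from source α with probability p = λ_α/(λ_α+λ_β) = 0.54/2.64 ≈ 0.2045.
So K ~ Binomial(3, 0.54/2.64): P(K = 2) = C(3,2) · (0.54/2.64)^2 · (2.1/2.64)^1 ≈ 0.0998.

0.0998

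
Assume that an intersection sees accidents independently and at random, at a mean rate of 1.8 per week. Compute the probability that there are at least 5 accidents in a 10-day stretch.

0.1186

Over the interval, μ = 1.8 × 10/7 ≈ 2.57143 (a 10-day stretch = 10/7 weeks).
P(N ≥ 5) = 1 − P(N ≤ 4) = 1 − Σ_{j=0}^{4} e^(−μ) μ^j/j! ≈ 0.1186.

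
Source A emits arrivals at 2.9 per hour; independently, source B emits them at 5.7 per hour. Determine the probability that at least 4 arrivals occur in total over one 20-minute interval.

Independent Poisson processes superpose: combined rate λ = 2.9 + 5.7 = 8.6 per hour.
Over the interval, μ = 8.6 × 1/3 ≈ 2.86667 (a 20-minute interval = 1/3 hours).
P(N ≥ 4) = 1 − P(N ≤ 3) ≈ 0.3229.

0.3229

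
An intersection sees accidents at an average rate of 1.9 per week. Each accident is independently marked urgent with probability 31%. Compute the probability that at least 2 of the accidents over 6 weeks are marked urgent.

Thinning: the accidents that are marked urgent themselves form a Poisson process with rate 0.31 × 1.9 = 0.589 per week.
Over the interval, μ = 0.589 × 6 = 3.534 (6 weeks).
P(N ≥ 2) = 1 − P(N ≤ 1) ≈ 0.8677.

0.8677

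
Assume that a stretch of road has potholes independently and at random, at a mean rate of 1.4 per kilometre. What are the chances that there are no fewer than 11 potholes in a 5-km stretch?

Over the interval, μ = 1.4 × 5 = 7 (a 5-km stretch = 5 kilometres).
P(N ≥ 11) = 1 − P(N ≤ 10) = 1 − Σ_{j=0}^{10} e^(−μ) μ^j/j! ≈ 0.0985.

0.0985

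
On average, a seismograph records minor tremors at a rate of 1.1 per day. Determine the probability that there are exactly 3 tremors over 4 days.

0.1743

Over the interval, μ = 1.1 × 4 = 4.4 (4 days).
P(N = 3) = e^(−μ) μ^3/3! = e^(−4.4) · 4.4^3/6 ≈ 0.1743.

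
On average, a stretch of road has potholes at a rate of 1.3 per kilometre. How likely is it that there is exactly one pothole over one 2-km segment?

0.1931

Over the interval, μ = 1.3 × 2 = 2.6 (a 2-km segment = 2 kilometres).
P(N = 1) = e^(−μ) μ^1/1! = e^(−2.6) · 2.6^1/1 ≈ 0.1931.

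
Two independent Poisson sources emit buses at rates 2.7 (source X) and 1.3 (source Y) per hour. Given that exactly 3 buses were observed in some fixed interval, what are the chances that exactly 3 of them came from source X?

0.3075

Given the total, each event is independently from source X with probability p = λ_X/(λ_X+λ_Y) = 2.7/4 = 0.6750.
So K ~ Binomial(3, 2.7/4): P(K = 3) = C(3,3) · (2.7/4)^3 · (1.3/4)^0 ≈ 0.3075.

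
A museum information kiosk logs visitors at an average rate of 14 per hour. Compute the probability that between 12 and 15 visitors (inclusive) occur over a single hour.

With mean μ = 14 per hour,
P(12 ≤ N ≤ 15) = Σ_{j=12}^{15} e^(−14) · 14^j/j! ≈ 0.4093.

0.4093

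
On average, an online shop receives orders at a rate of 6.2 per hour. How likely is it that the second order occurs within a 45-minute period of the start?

Over the interval, μ = 6.2 × 0.75 = 4.65 (a 45-minute period = 0.75 hours).
The second arrival falls in the interval iff at least 2 events occur there: P(S_2 ≤ t) = P(N ≥ 2) = 1 − P(N ≤ 1) ≈ 0.9460.

0.9460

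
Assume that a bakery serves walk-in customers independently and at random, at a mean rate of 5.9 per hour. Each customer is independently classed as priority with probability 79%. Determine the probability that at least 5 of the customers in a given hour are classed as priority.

0.4982

Thinning: the customers that are classed as priority themselves form a Poisson process with rate 0.79 × 5.9 = 4.661 per hour.
So μ = 4.661.
P(N ≥ 5) = 1 − P(N ≤ 4) ≈ 0.4982.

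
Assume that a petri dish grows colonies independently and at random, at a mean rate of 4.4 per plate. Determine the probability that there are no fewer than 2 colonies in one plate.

0.9337

With mean μ = 4.4 per plate,
P(N ≥ 2) = 1 − P(N ≤ 1) = 1 − Σ_{j=0}^{1} e^(−μ) μ^j/j! ≈ 0.9337.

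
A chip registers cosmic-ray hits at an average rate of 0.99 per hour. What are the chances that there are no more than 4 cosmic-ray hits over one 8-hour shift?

Over the interval, μ = 0.99 × 8 = 7.92 (an 8-hour shift = 8 hours).
P(N ≤ 4) = Σ_{j=0}^{4} e^(−μ) μ^j/j! ≈ 0.1043.

0.1043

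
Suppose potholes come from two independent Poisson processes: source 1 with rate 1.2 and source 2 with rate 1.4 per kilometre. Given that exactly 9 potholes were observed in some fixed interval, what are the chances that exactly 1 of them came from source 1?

0.0294

Given the total, each event is independently from source 1 with probability p = λ_1/(λ_1+λ_2) = 1.2/2.6 ≈ 0.4615.
So K ~ Binomial(9, 1.2/2.6): P(K = 1) = C(9,1) · (1.2/2.6)^1 · (1.4/2.6)^8 ≈ 0.0294.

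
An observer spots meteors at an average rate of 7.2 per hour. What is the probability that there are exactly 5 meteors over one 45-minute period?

Over the interval, μ = 7.2 × 0.75 = 5.4 (a 45-minute period = 0.75 hours).
P(N = 5) = e^(−μ) μ^5/5! = e^(−5.4) · 5.4^5/120 ≈ 0.1728.

0.1728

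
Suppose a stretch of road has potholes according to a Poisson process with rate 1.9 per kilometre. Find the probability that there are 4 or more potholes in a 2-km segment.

Over the interval, μ = 1.9 × 2 = 3.8 (a 2-km segment = 2 kilometres).
P(N ≥ 4) = 1 − P(N ≤ 3) = 1 − Σ_{j=0}^{3} e^(−μ) μ^j/j! ≈ 0.5265.

0.5265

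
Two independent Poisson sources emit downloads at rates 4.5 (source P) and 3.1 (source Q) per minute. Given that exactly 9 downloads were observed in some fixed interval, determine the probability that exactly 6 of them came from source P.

0.2457

Given the total, each event is independently from source P with probability p = λ_P/(λ_P+λ_Q) = 4.5/7.6 ≈ 0.5921.
So K ~ Binomial(9, 4.5/7.6): P(K = 6) = C(9,6) · (4.5/7.6)^6 · (3.1/7.6)^3 ≈ 0.2457.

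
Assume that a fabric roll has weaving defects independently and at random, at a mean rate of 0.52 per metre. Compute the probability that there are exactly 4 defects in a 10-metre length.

0.1681

Over the interval, μ = 0.52 × 10 = 5.2 (a 10-metre length = 10 metres).
P(N = 4) = e^(−μ) μ^4/4! = e^(−5.2) · 5.2^4/24 ≈ 0.1681.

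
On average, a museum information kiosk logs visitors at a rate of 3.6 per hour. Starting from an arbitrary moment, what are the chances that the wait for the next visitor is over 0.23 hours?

The wait for the next event is exponential with rate λ = 3.6 per hour.
P(T > 0.23) = e^(−λt) = e^(−3.6 × 0.23) = e^(−0.828) ≈ 0.4369.

0.4369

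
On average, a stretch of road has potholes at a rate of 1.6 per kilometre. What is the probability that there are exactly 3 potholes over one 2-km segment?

Over the interval, μ = 1.6 × 2 = 3.2 (a 2-km segment = 2 kilometres).
P(N = 3) = e^(−μ) μ^3/3! = e^(−3.2) · 3.2^3/6 ≈ 0.2226.

0.2226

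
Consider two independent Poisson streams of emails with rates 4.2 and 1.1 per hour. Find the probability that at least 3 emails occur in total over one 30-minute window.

Independent Poisson processes superpose: combined rate λ = 4.2 + 1.1 = 5.3 per hour.
Over the interval, μ = 5.3 × 0.5 = 2.65 (a 30-minute window = 0.5 hours).
P(N ≥ 3) = 1 − P(N ≤ 2) ≈ 0.4940.

0.4940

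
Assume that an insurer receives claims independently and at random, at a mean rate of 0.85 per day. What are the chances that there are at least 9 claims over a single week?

Over the interval, μ = 0.85 × 7 = 5.95 (a week = 7 days).
P(N ≥ 9) = 1 − P(N ≤ 8) = 1 − Σ_{j=0}^{8} e^(−μ) μ^j/j! ≈ 0.1476.

0.1476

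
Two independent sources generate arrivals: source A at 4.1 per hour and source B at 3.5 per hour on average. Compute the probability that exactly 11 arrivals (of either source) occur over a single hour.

0.0613

Independent Poisson processes superpose: combined rate λ = 4.1 + 3.5 = 7.6 per hour.
So μ = 7.6.
P(N = 11) = e^(−7.6) · 7.6^11/11! ≈ 0.0613.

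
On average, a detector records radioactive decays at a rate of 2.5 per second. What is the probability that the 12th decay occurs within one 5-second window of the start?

0.5942

Over the interval, μ = 2.5 × 5 = 12.5 (a 5-second window = 5 seconds).
The 12th arrival falls in the interval iff at least 12 events occur there: P(S_12 ≤ t) = P(N ≥ 12) = 1 − P(N ≤ 11) ≈ 0.5942.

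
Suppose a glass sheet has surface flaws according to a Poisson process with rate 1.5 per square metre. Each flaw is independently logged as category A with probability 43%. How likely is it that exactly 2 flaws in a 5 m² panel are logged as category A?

Thinning: the flaws that are logged as category A themselves form a Poisson process with rate 0.43 × 1.5 = 0.645 per square metre.
Over the interval, μ = 0.645 × 5 = 3.225 (a 5 m² panel = 5 square metres).
P(N = 2) = e^(−3.225) · 3.225^2/2! ≈ 0.2067.

0.2067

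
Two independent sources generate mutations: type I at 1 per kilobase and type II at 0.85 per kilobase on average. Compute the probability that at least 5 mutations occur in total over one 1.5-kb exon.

0.1485

Independent Poisson processes superpose: combined rate λ = 1 + 0.85 = 1.85 per kilobase.
Over the interval, μ = 1.85 × 1.5 = 2.775 (a 1.5-kb exon = 1.5 kilobases).
P(N ≥ 5) = 1 − P(N ≤ 4) ≈ 0.1485.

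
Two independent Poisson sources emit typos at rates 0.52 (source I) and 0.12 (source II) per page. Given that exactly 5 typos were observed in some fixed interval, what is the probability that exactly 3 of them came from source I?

0.1886

Given the total, each event is independently from source I with probability p = λ_I/(λ_I+λ_II) = 0.52/0.64 = 0.8125.
So K ~ Binomial(5, 0.52/0.64): P(K = 3) = C(5,3) · (0.52/0.64)^3 · (0.12/0.64)^2 ≈ 0.1886.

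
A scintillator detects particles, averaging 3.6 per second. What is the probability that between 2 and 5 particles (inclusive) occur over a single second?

0.7184

With mean μ = 3.6 per second,
P(2 ≤ N ≤ 5) = Σ_{j=2}^{5} e^(−3.6) · 3.6^j/j! ≈ 0.7184.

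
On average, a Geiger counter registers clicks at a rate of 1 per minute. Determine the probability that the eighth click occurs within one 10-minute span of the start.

Over the interval, μ = 1 × 10 = 10 (a 10-minute span = 10 minutes).
The eighth arrival falls in the interval iff at least 8 events occur there: P(S_8 ≤ t) = P(N ≥ 8) = 1 − P(N ≤ 7) ≈ 0.7798.

0.7798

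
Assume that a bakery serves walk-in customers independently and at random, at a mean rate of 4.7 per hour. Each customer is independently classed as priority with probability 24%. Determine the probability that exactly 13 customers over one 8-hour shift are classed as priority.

Thinning: the customers that are classed as priority themselves form a Poisson process with rate 0.24 × 4.7 = 1.128 per hour.
Over the interval, μ = 1.128 × 8 = 9.024 (an 8-hour shift = 8 hours).
P(N = 13) = e^(−9.024) · 9.024^13/13! ≈ 0.0509.

0.0509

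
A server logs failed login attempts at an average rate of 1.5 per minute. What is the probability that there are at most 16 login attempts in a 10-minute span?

0.6641

Over the interval, μ = 1.5 × 10 = 15 (a 10-minute span = 10 minutes).
P(N ≤ 16) = Σ_{j=0}^{16} e^(−μ) μ^j/j! ≈ 0.6641.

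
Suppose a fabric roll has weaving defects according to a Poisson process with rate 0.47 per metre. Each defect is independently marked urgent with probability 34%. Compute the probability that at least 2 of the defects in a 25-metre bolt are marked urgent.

0.9081

Thinning: the defects that are marked urgent themselves form a Poisson process with rate 0.34 × 0.47 = 0.1598 per metre.
Over the interval, μ = 0.1598 × 25 = 3.995 (a 25-metre bolt = 25 metres).
P(N ≥ 2) = 1 − P(N ≤ 1) ≈ 0.9081.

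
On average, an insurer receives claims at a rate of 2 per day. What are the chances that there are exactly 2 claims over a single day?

0.2707

With mean μ = 2 per day,
P(N = 2) = e^(−μ) μ^2/2! = e^(−2) · 2^2/2 ≈ 0.2707.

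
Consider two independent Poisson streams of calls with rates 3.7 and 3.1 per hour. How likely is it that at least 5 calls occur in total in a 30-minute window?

Independent Poisson processes superpose: combined rate λ = 3.7 + 3.1 = 6.8 per hour.
Over the interval, μ = 6.8 × 0.5 = 3.4 (a 30-minute window = 0.5 hours).
P(N ≥ 5) = 1 − P(N ≤ 4) ≈ 0.2558.

0.2558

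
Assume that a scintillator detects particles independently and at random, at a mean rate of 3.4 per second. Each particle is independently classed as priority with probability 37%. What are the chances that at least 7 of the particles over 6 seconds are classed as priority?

Thinning: the particles that are classed as priority themselves form a Poisson process with rate 0.37 × 3.4 = 1.258 per second.
Over the interval, μ = 1.258 × 6 = 7.548 (6 seconds).
P(N ≥ 7) = 1 − P(N ≤ 6) ≈ 0.6284.

0.6284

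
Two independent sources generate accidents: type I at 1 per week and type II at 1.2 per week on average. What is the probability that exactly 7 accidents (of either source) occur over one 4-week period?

0.1222

Independent Poisson processes superpose: combined rate λ = 1 + 1.2 = 2.2 per week.
Over the interval, μ = 2.2 × 4 = 8.8 (a 4-week period = 4 weeks).
P(N = 7) = e^(−8.8) · 8.8^7/7! ≈ 0.1222.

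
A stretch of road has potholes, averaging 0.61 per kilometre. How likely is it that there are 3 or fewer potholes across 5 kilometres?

0.6360

Over the interval, μ = 0.61 × 5 = 3.05 (5 kilometres).
P(N ≤ 3) = Σ_{j=0}^{3} e^(−μ) μ^j/j! ≈ 0.6360.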